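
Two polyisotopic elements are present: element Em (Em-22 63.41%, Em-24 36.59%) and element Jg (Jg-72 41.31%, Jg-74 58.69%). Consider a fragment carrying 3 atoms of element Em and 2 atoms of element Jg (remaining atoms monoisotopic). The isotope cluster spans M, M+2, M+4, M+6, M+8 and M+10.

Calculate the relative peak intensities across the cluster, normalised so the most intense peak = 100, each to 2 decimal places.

Element Em pattern (n=3): 0.25496071 : 0.4413663 : 0.25468527 : 0.04898772
Element Jg pattern (n=2): 0.17065161 : 0.48489678 : 0.34445161
Convolve the two distributions (both contribute in 2-u steps):
  M: 0.25496071×0.17065161 = 0.043509
  M+2: 0.25496071×0.48489678 + 0.4413663×0.17065161 = 0.198949
  M+4: 0.25496071×0.34445161 + 0.4413663×0.48489678 + 0.25468527×0.17065161 = 0.345301
  M+6: 0.4413663×0.34445161 + 0.25468527×0.48489678 + 0.04898772×0.17065161 = 0.283885
  M+8: 0.25468527×0.34445161 + 0.04898772×0.48489678 = 0.111481
  M+10: 0.04898772×0.34445161 = 0.016874
Scale to base peak (0.345301) = 100: 12.60 : 57.62 : 100.00 : 82.21 : 32.29 : 4.89

12.60 : 57.62 : 100.00 : 82.21 : 32.29 : 4.89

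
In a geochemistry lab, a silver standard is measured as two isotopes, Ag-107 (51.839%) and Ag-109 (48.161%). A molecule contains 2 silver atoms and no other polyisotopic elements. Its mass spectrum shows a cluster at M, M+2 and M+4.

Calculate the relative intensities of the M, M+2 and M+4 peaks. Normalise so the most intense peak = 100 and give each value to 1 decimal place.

Expanding (0.51839 + 0.48161)^2:
P(M) = 0.51839^2 = 0.268728
P(M+2) = 2 × 0.51839^1 × 0.48161^1 = 0.499324
P(M+4) = 0.48161^2 = 0.231948
The M+2 peak is largest (0.499324); scaling to 100 gives 53.8 : 100.0 : 46.5.

53.8 : 100.0 : 46.5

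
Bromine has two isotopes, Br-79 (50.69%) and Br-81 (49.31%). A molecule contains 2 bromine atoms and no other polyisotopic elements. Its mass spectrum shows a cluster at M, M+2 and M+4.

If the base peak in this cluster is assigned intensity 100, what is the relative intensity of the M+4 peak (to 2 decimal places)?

48.64

Term probabilities: M 0.2569, M+2 0.4999, M+4 0.2431. Base peak = M+2.
P(M+2) = C(2,1) × 0.5069^1 × 0.4931^1 = 2 × 0.5069 × 0.4931 = 0.499905 (base)
P(M+4) = C(2,2) × 0.5069^0 × 0.4931^2 = 1 × 1.0000 × 0.24314761 = 0.243148
Relative intensity = 0.243148 / 0.499905 × 100 = 48.64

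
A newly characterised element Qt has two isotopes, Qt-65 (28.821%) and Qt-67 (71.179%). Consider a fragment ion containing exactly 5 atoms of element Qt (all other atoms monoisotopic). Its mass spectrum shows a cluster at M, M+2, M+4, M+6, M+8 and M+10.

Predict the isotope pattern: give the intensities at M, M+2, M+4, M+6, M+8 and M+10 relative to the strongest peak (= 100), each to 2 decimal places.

The 5 Qt atoms are independent, so intensities follow the terms of (0.28821 + 0.71179)^5.
P(M) = 0.28821^5 = 0.001989
P(M+2) = 5 × 0.28821^4 × 0.71179^1 = 0.024556
P(M+4) = 10 × 0.28821^3 × 0.71179^2 = 0.121292
P(M+6) = 10 × 0.28821^2 × 0.71179^3 = 0.299553
P(M+8) = 5 × 0.28821^1 × 0.71179^4 = 0.369902
P(M+10) = 0.71179^5 = 0.182709
The M+8 peak is largest (0.369902); scaling to 100 gives 0.54 : 6.64 : 32.79 : 80.98 : 100.00 : 49.39.

0.54 : 6.64 : 32.79 : 80.98 : 100.00 : 49.39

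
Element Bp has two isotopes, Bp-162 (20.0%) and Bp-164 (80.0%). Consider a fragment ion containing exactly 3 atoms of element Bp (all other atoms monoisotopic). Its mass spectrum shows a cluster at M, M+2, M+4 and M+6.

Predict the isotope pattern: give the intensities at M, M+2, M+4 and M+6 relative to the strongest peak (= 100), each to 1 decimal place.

1.6 : 18.8 : 75.0 : 100.0

Each Bp atom is independently Bp-162 (p = 0.200) or Bp-164 (q = 0.800); the cluster is the binomial expansion (p + q)^3.
P(M) = 0.200^3 = 0.008000
P(M+2) = 3 × 0.200^2 × 0.800^1 = 0.096000
P(M+4) = 3 × 0.200^1 × 0.800^2 = 0.384000
P(M+6) = 0.800^3 = 0.512000
The M+6 peak is largest (0.512000); scaling to 100 gives 1.6 : 18.8 : 75.0 : 100.0.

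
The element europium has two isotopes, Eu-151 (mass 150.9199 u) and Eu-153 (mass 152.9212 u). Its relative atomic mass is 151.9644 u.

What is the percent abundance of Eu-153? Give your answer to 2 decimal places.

With x = fraction of Eu-151 (so Eu-153 is 1 − x):
150.9199·x + 152.9212·(1 − x) = 151.9644
(150.9199 − 152.9212)·x = 151.9644 − 152.9212
x = -0.9568 / -2.0013 = 0.47809 → 47.81% Eu-151, 52.19% Eu-153.

52.19%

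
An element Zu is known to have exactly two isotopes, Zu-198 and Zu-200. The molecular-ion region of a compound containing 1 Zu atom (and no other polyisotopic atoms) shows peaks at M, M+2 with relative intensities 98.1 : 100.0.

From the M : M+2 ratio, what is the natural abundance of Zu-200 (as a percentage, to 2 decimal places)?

50.48%

Write p for the Zu-198 fraction. I(M+2)/I(M) = [C(1,1)·p^0·(1−p)] / p^1 = 1·(1−p)/p = 100.0/98.1 = 1.0194
(1−p)/p = 1.0194/1 = 1.0194  ⇒  p = 1/(1 + 1.0194) = 0.4952
Zu-198: 49.52%, Zu-200: 50.48%.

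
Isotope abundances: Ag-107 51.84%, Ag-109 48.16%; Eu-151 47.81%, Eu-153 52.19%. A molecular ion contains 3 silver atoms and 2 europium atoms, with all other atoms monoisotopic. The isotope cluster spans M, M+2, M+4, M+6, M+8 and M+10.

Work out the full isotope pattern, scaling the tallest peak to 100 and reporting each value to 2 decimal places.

Silver pattern (n=3): 0.13931407 : 0.38827347 : 0.36071085 : 0.11170161
Europium pattern (n=2): 0.22857961 : 0.49904078 : 0.27237961
Convolve the two distributions (both contribute in 2-u steps):
  M: 0.13931407×0.22857961 = 0.031844
  M+2: 0.13931407×0.49904078 + 0.38827347×0.22857961 = 0.158275
  M+4: 0.13931407×0.27237961 + 0.38827347×0.49904078 + 0.36071085×0.22857961 = 0.314162
  M+6: 0.38827347×0.27237961 + 0.36071085×0.49904078 + 0.11170161×0.22857961 = 0.311300
  M+8: 0.36071085×0.27237961 + 0.11170161×0.49904078 = 0.153994
  M+10: 0.11170161×0.27237961 = 0.030425
Scale to base peak (0.314162) = 100: 10.14 : 50.38 : 100.00 : 99.09 : 49.02 : 9.68

10.14 : 50.38 : 100.00 : 99.09 : 49.02 : 9.68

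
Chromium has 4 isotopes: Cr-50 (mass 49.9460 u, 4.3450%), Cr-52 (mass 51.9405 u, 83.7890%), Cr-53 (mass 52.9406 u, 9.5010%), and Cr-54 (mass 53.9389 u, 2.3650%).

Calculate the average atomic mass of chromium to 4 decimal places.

Weight each isotope mass by its fractional abundance: 0.043450 × 49.9460 + 0.837890 × 51.9405 + 0.095010 × 52.9406 + 0.023650 × 53.9389
= 2.17015 + 43.52043 + 5.02989 + 1.27565 = 51.99612 u

51.9961 u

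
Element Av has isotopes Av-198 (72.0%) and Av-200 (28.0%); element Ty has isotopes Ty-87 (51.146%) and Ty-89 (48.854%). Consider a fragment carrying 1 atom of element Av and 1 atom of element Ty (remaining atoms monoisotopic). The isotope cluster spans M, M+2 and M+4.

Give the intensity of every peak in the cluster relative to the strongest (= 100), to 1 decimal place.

Element Av pattern (n=1): 0.7200 : 0.2800
Element Ty pattern (n=1): 0.51146 : 0.48854
Convolve the two distributions (both contribute in 2-u steps):
  M: 0.7200×0.51146 = 0.368251
  M+2: 0.7200×0.48854 + 0.2800×0.51146 = 0.494958
  M+4: 0.2800×0.48854 = 0.136791
Scale to base peak (0.494958) = 100: 74.4 : 100.0 : 27.6

74.4 : 100.0 : 27.6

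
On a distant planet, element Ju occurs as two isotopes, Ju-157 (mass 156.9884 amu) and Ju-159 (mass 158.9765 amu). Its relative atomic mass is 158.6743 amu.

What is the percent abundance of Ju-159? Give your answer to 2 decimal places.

Let x be the fractional abundance of Ju-157; then Ju-159 has abundance 1 − x.
156.9884·x + 158.9765·(1 − x) = 158.6743
(156.9884 − 158.9765)·x = 158.6743 − 158.9765
x = -0.3022 / -1.9881 = 0.15200 → 15.20% Ju-157, 84.80% Ju-159.

84.80%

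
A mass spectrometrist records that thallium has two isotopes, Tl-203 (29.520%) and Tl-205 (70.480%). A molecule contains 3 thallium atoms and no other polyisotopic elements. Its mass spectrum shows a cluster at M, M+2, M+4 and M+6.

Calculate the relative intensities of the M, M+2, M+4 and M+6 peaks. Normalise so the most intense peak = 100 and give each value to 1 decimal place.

Each Tl atom is independently Tl-203 (p = 0.29520) or Tl-205 (q = 0.70480); the cluster is the binomial expansion (p + q)^3.
P(M) = 0.29520^3 = 0.025725
P(M+2) = 3 × 0.29520^2 × 0.70480^1 = 0.184255
P(M+4) = 3 × 0.29520^1 × 0.70480^2 = 0.439916
P(M+6) = 0.70480^3 = 0.350104
The M+4 peak is largest (0.439916); scaling to 100 gives 5.8 : 41.9 : 100.0 : 79.6.

5.8 : 41.9 : 100.0 : 79.6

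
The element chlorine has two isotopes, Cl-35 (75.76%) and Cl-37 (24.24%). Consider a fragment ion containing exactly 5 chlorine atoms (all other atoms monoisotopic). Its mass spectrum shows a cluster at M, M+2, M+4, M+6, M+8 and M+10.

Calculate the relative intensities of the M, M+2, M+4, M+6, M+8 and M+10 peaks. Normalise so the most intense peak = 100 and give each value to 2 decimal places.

The 5 Cl atoms are independent, so intensities follow the terms of (0.7576 + 0.2424)^5.
P(M) = 0.7576^5 = 0.249574
P(M+2) = 5 × 0.7576^4 × 0.2424^1 = 0.399266
P(M+4) = 10 × 0.7576^3 × 0.2424^2 = 0.255497
P(M+6) = 10 × 0.7576^2 × 0.2424^3 = 0.081748
P(M+8) = 5 × 0.7576^1 × 0.2424^4 = 0.013078
P(M+10) = 0.2424^5 = 0.000837
The M+2 peak is largest (0.399266); scaling to 100 gives 62.51 : 100.00 : 63.99 : 20.47 : 3.28 : 0.21.

62.51 : 100.00 : 63.99 : 20.47 : 3.28 : 0.21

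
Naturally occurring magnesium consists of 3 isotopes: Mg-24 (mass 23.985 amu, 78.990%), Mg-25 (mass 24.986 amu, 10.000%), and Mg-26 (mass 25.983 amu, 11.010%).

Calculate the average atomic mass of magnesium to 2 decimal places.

Average mass = Σ (abundance × isotope mass) = 0.78990 × 23.985 + 0.10000 × 24.986 + 0.11010 × 25.983
= 18.9458 + 2.4986 + 2.8607 = 24.3051 amu

24.31 amu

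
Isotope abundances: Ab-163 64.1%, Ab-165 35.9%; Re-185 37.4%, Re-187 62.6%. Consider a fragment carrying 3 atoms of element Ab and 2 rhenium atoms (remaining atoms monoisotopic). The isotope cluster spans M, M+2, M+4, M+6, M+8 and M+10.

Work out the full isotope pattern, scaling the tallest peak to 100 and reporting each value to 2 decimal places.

10.68 : 53.67 : 100.00 : 85.76 : 34.42 : 5.25

Element Ab pattern (n=3): 0.26337472 : 0.44251884 : 0.24783816 : 0.04626828
Rhenium pattern (n=2): 0.139876 : 0.468248 : 0.391876
Convolve the two distributions (both contribute in 2-u steps):
  M: 0.26337472×0.139876 = 0.036840
  M+2: 0.26337472×0.468248 + 0.44251884×0.139876 = 0.185222
  M+4: 0.26337472×0.391876 + 0.44251884×0.468248 + 0.24783816×0.139876 = 0.345085
  M+6: 0.44251884×0.391876 + 0.24783816×0.468248 + 0.04626828×0.139876 = 0.295934
  M+8: 0.24783816×0.391876 + 0.04626828×0.468248 = 0.118787
  M+10: 0.04626828×0.391876 = 0.018131
Scale to base peak (0.345085) = 100: 10.68 : 53.67 : 100.00 : 85.76 : 34.42 : 5.25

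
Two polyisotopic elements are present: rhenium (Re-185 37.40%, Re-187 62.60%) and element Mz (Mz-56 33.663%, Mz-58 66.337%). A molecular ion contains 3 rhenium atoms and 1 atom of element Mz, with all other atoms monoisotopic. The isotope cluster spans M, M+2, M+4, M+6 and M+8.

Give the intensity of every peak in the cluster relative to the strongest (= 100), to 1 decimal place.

4.7 : 32.9 : 86.1 : 100.0 : 43.5

Rhenium pattern (n=3): 0.05231362 : 0.26268713 : 0.43968487 : 0.24531438
Element Mz pattern (n=1): 0.33663 : 0.66337
Convolve the two distributions (both contribute in 2-u steps):
  M: 0.05231362×0.33663 = 0.017610
  M+2: 0.05231362×0.66337 + 0.26268713×0.33663 = 0.123132
  M+4: 0.26268713×0.66337 + 0.43968487×0.33663 = 0.322270
  M+6: 0.43968487×0.66337 + 0.24531438×0.33663 = 0.374254
  M+8: 0.24531438×0.66337 = 0.162734
Scale to base peak (0.374254) = 100: 4.7 : 32.9 : 86.1 : 100.0 : 43.5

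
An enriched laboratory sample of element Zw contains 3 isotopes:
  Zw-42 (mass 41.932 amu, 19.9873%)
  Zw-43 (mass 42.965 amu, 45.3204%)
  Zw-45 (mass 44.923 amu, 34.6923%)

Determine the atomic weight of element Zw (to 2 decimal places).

Ar = Σ fᵢ·mᵢ = 0.199873 × 41.932 + 0.453204 × 42.965 + 0.346923 × 44.923
= 8.3811 + 19.4719 + 15.5848 = 43.4378 amu

43.44 amu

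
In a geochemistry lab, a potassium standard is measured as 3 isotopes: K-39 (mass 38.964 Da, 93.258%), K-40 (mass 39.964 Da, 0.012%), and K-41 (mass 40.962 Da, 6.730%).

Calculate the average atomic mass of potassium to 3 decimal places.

39.099 Da

The abundance-weighted mean is 0.93258 × 38.964 + 0.00012 × 39.964 + 0.06730 × 40.962
= 36.3370 + 0.0048 + 2.7567 = 39.0985 Da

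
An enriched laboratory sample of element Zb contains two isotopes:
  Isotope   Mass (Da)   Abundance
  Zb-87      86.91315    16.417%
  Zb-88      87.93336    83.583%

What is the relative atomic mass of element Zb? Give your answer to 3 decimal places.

Ar = Σ fᵢ·mᵢ = 0.16417 × 86.91315 + 0.83583 × 87.93336
= 14.268532 + 73.497340 = 87.765872 Da

87.766 Da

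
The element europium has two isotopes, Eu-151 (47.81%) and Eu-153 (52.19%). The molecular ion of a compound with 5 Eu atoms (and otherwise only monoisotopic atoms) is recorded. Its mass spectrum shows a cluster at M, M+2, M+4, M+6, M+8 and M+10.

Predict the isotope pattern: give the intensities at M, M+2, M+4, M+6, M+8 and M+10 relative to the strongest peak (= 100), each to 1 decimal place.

The 5 Eu atoms are independent, so intensities follow the terms of (0.4781 + 0.5219)^5.
P(M) = 0.4781^5 = 0.024980
P(M+2) = 5 × 0.4781^4 × 0.5219^1 = 0.136343
P(M+4) = 10 × 0.4781^3 × 0.5219^2 = 0.297667
P(M+6) = 10 × 0.4781^2 × 0.5219^3 = 0.324937
P(M+8) = 5 × 0.4781^1 × 0.5219^4 = 0.177353
P(M+10) = 0.5219^5 = 0.038720
The M+6 peak is largest (0.324937); scaling to 100 gives 7.7 : 42.0 : 91.6 : 100.0 : 54.6 : 11.9.

7.7 : 42.0 : 91.6 : 100.0 : 54.6 : 11.9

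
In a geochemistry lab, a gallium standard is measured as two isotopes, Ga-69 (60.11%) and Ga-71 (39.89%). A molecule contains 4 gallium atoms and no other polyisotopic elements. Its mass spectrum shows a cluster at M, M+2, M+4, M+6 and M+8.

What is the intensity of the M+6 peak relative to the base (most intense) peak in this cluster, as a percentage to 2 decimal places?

44.04%

(0.6011 + 0.3989)^4 gives M 0.1306, M+2 0.3465, M+4 0.3450, M+6 0.1526, M+8 0.0253; the largest is M+2.
P(M+2) = C(4,1) × 0.6011^3 × 0.3989^1 = 4 × 0.21719018 × 0.3989 = 0.346549 (base)
P(M+6) = C(4,3) × 0.6011^1 × 0.3989^3 = 4 × 0.6011 × 0.06347345 = 0.152616
Relative intensity = 0.152616 / 0.346549 × 100 = 44.04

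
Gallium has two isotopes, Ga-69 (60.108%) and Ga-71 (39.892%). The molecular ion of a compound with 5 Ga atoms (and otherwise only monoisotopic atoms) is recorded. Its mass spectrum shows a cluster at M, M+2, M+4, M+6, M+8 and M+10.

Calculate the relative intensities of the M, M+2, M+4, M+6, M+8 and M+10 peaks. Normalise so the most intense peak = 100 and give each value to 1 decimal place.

22.7 : 75.3 : 100.0 : 66.4 : 22.0 : 2.9

Expanding (0.60108 + 0.39892)^5:
P(M) = 0.60108^5 = 0.078462
P(M+2) = 5 × 0.60108^4 × 0.39892^1 = 0.260366
P(M+4) = 10 × 0.60108^3 × 0.39892^2 = 0.345596
P(M+6) = 10 × 0.60108^2 × 0.39892^3 = 0.229362
P(M+8) = 5 × 0.60108^1 × 0.39892^4 = 0.076111
P(M+10) = 0.39892^5 = 0.010103
The M+4 peak is largest (0.345596); scaling to 100 gives 22.7 : 75.3 : 100.0 : 66.4 : 22.0 : 2.9.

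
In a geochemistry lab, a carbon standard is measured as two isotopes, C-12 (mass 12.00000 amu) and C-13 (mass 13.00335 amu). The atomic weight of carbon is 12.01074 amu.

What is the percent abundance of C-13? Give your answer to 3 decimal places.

1.070%

With x = fraction of C-12 (so C-13 is 1 − x):
12.00000·x + 13.00335·(1 − x) = 12.01074
(12.00000 − 13.00335)·x = 12.01074 − 13.00335
x = -0.99261 / -1.00335 = 0.98930 → 98.930% C-12, 1.070% C-13.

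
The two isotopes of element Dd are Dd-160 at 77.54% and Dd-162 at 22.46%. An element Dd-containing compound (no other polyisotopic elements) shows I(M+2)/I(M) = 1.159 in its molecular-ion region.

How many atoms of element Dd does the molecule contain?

4

For n independent Dd atoms, I(M+2)/I(M) = n · (abundance Dd-162) / (abundance Dd-160) = n · 0.2246/0.7754.
n = 1.159 × 0.7754/0.2246 = 4.00 ≈ 4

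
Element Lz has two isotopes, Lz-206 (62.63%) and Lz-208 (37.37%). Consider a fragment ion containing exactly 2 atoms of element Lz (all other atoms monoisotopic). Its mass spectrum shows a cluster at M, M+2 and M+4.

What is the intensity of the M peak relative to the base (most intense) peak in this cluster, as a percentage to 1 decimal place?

83.8%

Term probabilities: M 0.3923, M+2 0.4681, M+4 0.1397. Base peak = M+2.
P(M+2) = C(2,1) × 0.6263^1 × 0.3737^1 = 2 × 0.6263 × 0.3737 = 0.468097 (base)
P(M) = C(2,0) × 0.6263^2 × 0.3737^0 = 1 × 0.39225169 × 1.0000 = 0.392252
Relative intensity = 0.392252 / 0.468097 × 100 = 83.8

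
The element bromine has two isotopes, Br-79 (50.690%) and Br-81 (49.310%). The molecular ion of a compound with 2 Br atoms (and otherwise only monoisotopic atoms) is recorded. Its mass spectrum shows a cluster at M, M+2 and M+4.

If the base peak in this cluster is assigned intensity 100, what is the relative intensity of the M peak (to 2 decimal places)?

Binomial terms of (0.50690 + 0.49310)^2: M 0.2569, M+2 0.4999, M+4 0.2431 → M+2 is the base peak.
P(M+2) = C(2,1) × 0.50690^1 × 0.49310^1 = 2 × 0.5069 × 0.4931 = 0.499905 (base)
P(M) = C(2,0) × 0.50690^2 × 0.49310^0 = 1 × 0.25694761 × 1.0000 = 0.256948
Relative intensity = 0.256948 / 0.499905 × 100 = 51.40

51.40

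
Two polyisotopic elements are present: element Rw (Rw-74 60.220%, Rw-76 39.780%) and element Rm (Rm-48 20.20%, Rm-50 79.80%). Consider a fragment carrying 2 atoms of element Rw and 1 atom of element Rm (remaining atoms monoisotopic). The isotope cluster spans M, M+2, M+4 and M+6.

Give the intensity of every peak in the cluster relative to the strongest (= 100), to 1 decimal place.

17.7 : 93.2 : 100.0 : 30.5

Element Rw pattern (n=2): 0.36264484 : 0.47911032 : 0.15824484
Element Rm pattern (n=1): 0.2020 : 0.7980
Convolve the two distributions (both contribute in 2-u steps):
  M: 0.36264484×0.2020 = 0.073254
  M+2: 0.36264484×0.7980 + 0.47911032×0.2020 = 0.386171
  M+4: 0.47911032×0.7980 + 0.15824484×0.2020 = 0.414295
  M+6: 0.15824484×0.7980 = 0.126279
Scale to base peak (0.414295) = 100: 17.7 : 93.2 : 100.0 : 30.5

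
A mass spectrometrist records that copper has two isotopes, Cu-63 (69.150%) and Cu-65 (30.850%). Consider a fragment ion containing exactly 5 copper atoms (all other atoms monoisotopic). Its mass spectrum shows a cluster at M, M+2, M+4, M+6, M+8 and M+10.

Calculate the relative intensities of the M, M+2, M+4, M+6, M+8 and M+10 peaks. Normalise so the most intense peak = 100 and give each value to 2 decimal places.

44.83 : 100.00 : 89.23 : 39.81 : 8.88 : 0.79

Expanding (0.69150 + 0.30850)^5:
P(M) = 0.69150^5 = 0.158111
P(M+2) = 5 × 0.69150^4 × 0.30850^1 = 0.352691
P(M+4) = 10 × 0.69150^3 × 0.30850^2 = 0.314693
P(M+6) = 10 × 0.69150^2 × 0.30850^3 = 0.140394
P(M+8) = 5 × 0.69150^1 × 0.30850^4 = 0.031317
P(M+10) = 0.30850^5 = 0.002794
The M+2 peak is largest (0.352691); scaling to 100 gives 44.83 : 100.00 : 89.23 : 39.81 : 8.88 : 0.79.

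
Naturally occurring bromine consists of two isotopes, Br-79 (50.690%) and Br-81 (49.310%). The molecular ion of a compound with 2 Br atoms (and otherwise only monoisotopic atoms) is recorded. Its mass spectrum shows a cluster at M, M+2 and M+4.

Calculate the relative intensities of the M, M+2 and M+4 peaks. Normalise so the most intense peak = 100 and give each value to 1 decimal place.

The 2 Br atoms are independent, so intensities follow the terms of (0.50690 + 0.49310)^2.
P(M) = 0.50690^2 = 0.256948
P(M+2) = 2 × 0.50690^1 × 0.49310^1 = 0.499905
P(M+4) = 0.49310^2 = 0.243148
The M+2 peak is largest (0.499905); scaling to 100 gives 51.4 : 100.0 : 48.6.

51.4 : 100.0 : 48.6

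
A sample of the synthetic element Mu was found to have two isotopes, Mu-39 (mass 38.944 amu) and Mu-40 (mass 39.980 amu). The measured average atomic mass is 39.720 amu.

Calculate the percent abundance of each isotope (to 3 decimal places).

Let x be the fractional abundance of Mu-39; then Mu-40 has abundance 1 − x.
38.944·x + 39.980·(1 − x) = 39.720
(38.944 − 39.980)·x = 39.720 − 39.980
x = -0.260 / -1.036 = 0.25097 → 25.097% Mu-39, 74.903% Mu-40.

Mu-39: 25.097%, Mu-40: 74.903%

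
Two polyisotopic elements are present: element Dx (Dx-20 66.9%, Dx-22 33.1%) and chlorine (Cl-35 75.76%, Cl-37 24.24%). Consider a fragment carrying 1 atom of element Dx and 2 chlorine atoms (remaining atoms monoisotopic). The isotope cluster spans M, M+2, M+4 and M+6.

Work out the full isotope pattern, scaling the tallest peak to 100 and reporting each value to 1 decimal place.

Element Dx pattern (n=1): 0.6690 : 0.3310
Chlorine pattern (n=2): 0.57395776 : 0.36728448 : 0.05875776
Convolve the two distributions (both contribute in 2-u steps):
  M: 0.6690×0.57395776 = 0.383978
  M+2: 0.6690×0.36728448 + 0.3310×0.57395776 = 0.435693
  M+4: 0.6690×0.05875776 + 0.3310×0.36728448 = 0.160880
  M+6: 0.3310×0.05875776 = 0.019449
Scale to base peak (0.435693) = 100: 88.1 : 100.0 : 36.9 : 4.5

88.1 : 100.0 : 36.9 : 4.5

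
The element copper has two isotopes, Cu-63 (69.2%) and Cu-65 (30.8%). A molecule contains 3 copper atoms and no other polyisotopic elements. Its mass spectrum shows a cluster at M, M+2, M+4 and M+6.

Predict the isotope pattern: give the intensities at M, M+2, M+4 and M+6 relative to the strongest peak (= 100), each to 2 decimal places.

74.89 : 100.00 : 44.51 : 6.60

Each Cu atom is independently Cu-63 (p = 0.692) or Cu-65 (q = 0.308); the cluster is the binomial expansion (p + q)^3.
P(M) = 0.692^3 = 0.331374
P(M+2) = 3 × 0.692^2 × 0.308^1 = 0.442470
P(M+4) = 3 × 0.692^1 × 0.308^2 = 0.196938
P(M+6) = 0.308^3 = 0.029218
The M+2 peak is largest (0.442470); scaling to 100 gives 74.89 : 100.00 : 44.51 : 6.60.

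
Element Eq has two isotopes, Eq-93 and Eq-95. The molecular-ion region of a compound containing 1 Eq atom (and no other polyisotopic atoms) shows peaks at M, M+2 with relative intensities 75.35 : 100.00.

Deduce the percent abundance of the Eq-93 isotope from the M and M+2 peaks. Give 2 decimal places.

42.97%

Let p = fractional abundance of Eq-93. I(M+2)/I(M) = [C(1,1)·p^0·(1−p)] / p^1 = 1·(1−p)/p = 100.00/75.35 = 1.3271
(1−p)/p = 1.3271/1 = 1.3271  ⇒  p = 1/(1 + 1.3271) = 0.4297
Eq-93: 42.97%, Eq-95: 57.03%.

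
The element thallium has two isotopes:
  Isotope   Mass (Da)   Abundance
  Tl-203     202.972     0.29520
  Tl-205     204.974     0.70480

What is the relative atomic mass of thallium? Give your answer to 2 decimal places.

Weight each isotope mass by its fractional abundance: 0.29520 × 202.972 + 0.70480 × 204.974
= 59.9173 + 144.4657 = 204.3830 Da

204.38 Da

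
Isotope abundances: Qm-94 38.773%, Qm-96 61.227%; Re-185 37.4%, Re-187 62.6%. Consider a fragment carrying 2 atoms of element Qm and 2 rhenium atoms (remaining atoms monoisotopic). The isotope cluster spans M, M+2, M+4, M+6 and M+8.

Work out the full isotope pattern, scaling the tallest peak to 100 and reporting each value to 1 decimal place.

5.8 : 37.8 : 92.3 : 100.0 : 40.6

Element Qm pattern (n=2): 0.15033455 : 0.47479089 : 0.37487455
Rhenium pattern (n=2): 0.139876 : 0.468248 : 0.391876
Convolve the two distributions (both contribute in 2-u steps):
  M: 0.15033455×0.139876 = 0.021028
  M+2: 0.15033455×0.468248 + 0.47479089×0.139876 = 0.136806
  M+4: 0.15033455×0.391876 + 0.47479089×0.468248 + 0.37487455×0.139876 = 0.333668
  M+6: 0.47479089×0.391876 + 0.37487455×0.468248 = 0.361593
  M+8: 0.37487455×0.391876 = 0.146904
Scale to base peak (0.361593) = 100: 5.8 : 37.8 : 92.3 : 100.0 : 40.6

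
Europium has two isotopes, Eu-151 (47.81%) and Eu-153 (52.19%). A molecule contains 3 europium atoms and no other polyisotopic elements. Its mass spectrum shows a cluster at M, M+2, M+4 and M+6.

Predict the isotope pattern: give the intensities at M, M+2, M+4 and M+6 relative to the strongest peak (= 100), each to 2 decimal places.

27.97 : 91.61 : 100.00 : 36.39

The 3 Eu atoms are independent, so intensities follow the terms of (0.4781 + 0.5219)^3.
P(M) = 0.4781^3 = 0.109284
P(M+2) = 3 × 0.4781^2 × 0.5219^1 = 0.357887
P(M+4) = 3 × 0.4781^1 × 0.5219^2 = 0.390674
P(M+6) = 0.5219^3 = 0.142155
The M+4 peak is largest (0.390674); scaling to 100 gives 27.97 : 91.61 : 100.00 : 36.39.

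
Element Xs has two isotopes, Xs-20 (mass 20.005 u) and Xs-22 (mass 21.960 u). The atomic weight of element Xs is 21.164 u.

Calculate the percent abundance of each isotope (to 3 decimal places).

Xs-20: 40.716%, Xs-22: 59.284%

With x = fraction of Xs-20 (so Xs-22 is 1 − x):
20.005·x + 21.960·(1 − x) = 21.164
(20.005 − 21.960)·x = 21.164 − 21.960
x = -0.796 / -1.955 = 0.40716 → 40.716% Xs-20, 59.284% Xs-22.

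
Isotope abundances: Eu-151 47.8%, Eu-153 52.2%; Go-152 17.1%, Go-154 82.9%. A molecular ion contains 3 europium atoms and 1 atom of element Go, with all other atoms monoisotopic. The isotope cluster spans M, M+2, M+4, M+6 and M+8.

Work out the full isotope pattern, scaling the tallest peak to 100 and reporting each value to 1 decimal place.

Europium pattern (n=3): 0.10921535 : 0.35780594 : 0.39074206 : 0.14223665
Element Go pattern (n=1): 0.1710 : 0.8290
Convolve the two distributions (both contribute in 2-u steps):
  M: 0.10921535×0.1710 = 0.018676
  M+2: 0.10921535×0.8290 + 0.35780594×0.1710 = 0.151724
  M+4: 0.35780594×0.8290 + 0.39074206×0.1710 = 0.363438
  M+6: 0.39074206×0.8290 + 0.14223665×0.1710 = 0.348248
  M+8: 0.14223665×0.8290 = 0.117914
Scale to base peak (0.363438) = 100: 5.1 : 41.7 : 100.0 : 95.8 : 32.4

5.1 : 41.7 : 100.0 : 95.8 : 32.4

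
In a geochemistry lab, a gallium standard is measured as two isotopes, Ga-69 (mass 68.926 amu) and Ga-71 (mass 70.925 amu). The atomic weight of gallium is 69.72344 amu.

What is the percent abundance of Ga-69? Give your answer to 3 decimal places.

60.108%

Let x be the fractional abundance of Ga-69; then Ga-71 has abundance 1 − x.
68.926·x + 70.925·(1 − x) = 69.72344
(68.926 − 70.925)·x = 69.72344 − 70.925
x = -1.20156 / -1.999 = 0.60108 → 60.108% Ga-69, 39.892% Ga-71.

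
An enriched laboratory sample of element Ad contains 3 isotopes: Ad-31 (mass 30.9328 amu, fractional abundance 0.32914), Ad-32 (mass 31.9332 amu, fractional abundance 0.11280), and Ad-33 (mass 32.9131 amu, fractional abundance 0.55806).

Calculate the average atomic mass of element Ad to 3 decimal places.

32.151 amu

Weight each isotope mass by its fractional abundance: 0.32914 × 30.9328 + 0.11280 × 31.9332 + 0.55806 × 32.9131
= 10.18122 + 3.60206 + 18.36748 = 32.15076 amu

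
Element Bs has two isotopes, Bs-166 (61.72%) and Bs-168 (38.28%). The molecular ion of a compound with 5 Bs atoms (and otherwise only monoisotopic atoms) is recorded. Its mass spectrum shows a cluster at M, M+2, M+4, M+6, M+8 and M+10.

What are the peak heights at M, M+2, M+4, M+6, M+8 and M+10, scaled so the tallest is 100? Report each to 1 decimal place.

The 5 Bs atoms are independent, so intensities follow the terms of (0.6172 + 0.3828)^5.
P(M) = 0.6172^5 = 0.089563
P(M+2) = 5 × 0.6172^4 × 0.3828^1 = 0.277745
P(M+4) = 10 × 0.6172^3 × 0.3828^2 = 0.344526
P(M+6) = 10 × 0.6172^2 × 0.3828^3 = 0.213682
P(M+8) = 5 × 0.6172^1 × 0.3828^4 = 0.066265
P(M+10) = 0.3828^5 = 0.008220
The M+4 peak is largest (0.344526); scaling to 100 gives 26.0 : 80.6 : 100.0 : 62.0 : 19.2 : 2.4.

26.0 : 80.6 : 100.0 : 62.0 : 19.2 : 2.4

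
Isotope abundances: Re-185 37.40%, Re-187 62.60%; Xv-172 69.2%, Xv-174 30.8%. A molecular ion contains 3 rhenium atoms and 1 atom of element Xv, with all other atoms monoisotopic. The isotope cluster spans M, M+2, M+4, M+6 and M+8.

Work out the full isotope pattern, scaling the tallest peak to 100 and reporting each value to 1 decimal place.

Rhenium pattern (n=3): 0.05231362 : 0.26268713 : 0.43968487 : 0.24531438
Element Xv pattern (n=1): 0.6920 : 0.3080
Convolve the two distributions (both contribute in 2-u steps):
  M: 0.05231362×0.6920 = 0.036201
  M+2: 0.05231362×0.3080 + 0.26268713×0.6920 = 0.197892
  M+4: 0.26268713×0.3080 + 0.43968487×0.6920 = 0.385170
  M+6: 0.43968487×0.3080 + 0.24531438×0.6920 = 0.305180
  M+8: 0.24531438×0.3080 = 0.075557
Scale to base peak (0.385170) = 100: 9.4 : 51.4 : 100.0 : 79.2 : 19.6

9.4 : 51.4 : 100.0 : 79.2 : 19.6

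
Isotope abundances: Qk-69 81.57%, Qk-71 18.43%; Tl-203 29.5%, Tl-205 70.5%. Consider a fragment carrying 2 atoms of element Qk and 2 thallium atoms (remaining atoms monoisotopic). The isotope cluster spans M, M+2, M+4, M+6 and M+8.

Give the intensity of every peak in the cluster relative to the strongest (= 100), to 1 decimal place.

Element Qk pattern (n=2): 0.66536649 : 0.30066702 : 0.03396649
Thallium pattern (n=2): 0.087025 : 0.41595 : 0.497025
Convolve the two distributions (both contribute in 2-u steps):
  M: 0.66536649×0.087025 = 0.057904
  M+2: 0.66536649×0.41595 + 0.30066702×0.087025 = 0.302925
  M+4: 0.66536649×0.497025 + 0.30066702×0.41595 + 0.03396649×0.087025 = 0.458722
  M+6: 0.30066702×0.497025 + 0.03396649×0.41595 = 0.163567
  M+8: 0.03396649×0.497025 = 0.016882
Scale to base peak (0.458722) = 100: 12.6 : 66.0 : 100.0 : 35.7 : 3.7

12.6 : 66.0 : 100.0 : 35.7 : 3.7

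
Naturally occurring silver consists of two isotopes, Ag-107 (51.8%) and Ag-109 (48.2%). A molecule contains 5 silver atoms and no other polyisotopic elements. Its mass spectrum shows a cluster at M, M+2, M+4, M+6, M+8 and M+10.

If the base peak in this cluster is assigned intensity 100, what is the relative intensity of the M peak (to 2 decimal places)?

Term probabilities: M 0.0373, M+2 0.1735, M+4 0.3229, M+6 0.3005, M+8 0.1398, M+10 0.0260. Base peak = M+4.
P(M+4) = C(5,2) × 0.518^3 × 0.482^2 = 10 × 0.13899183 × 0.232324 = 0.322911 (base)
P(M) = C(5,0) × 0.518^5 × 0.482^0 = 1 × 0.03729484 × 1.0000 = 0.037295
Relative intensity = 0.037295 / 0.322911 × 100 = 11.55

11.55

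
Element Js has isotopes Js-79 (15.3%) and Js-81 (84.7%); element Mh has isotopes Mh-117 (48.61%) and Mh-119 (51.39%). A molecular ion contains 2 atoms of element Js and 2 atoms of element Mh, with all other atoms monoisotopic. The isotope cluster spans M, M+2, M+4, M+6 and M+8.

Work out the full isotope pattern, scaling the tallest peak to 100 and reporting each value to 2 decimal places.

Element Js pattern (n=2): 0.023409 : 0.259182 : 0.717409
Element Mh pattern (n=2): 0.23629321 : 0.49961358 : 0.26409321
Convolve the two distributions (both contribute in 2-u steps):
  M: 0.023409×0.23629321 = 0.005531
  M+2: 0.023409×0.49961358 + 0.259182×0.23629321 = 0.072938
  M+4: 0.023409×0.26409321 + 0.259182×0.49961358 + 0.717409×0.23629321 = 0.305192
  M+6: 0.259182×0.26409321 + 0.717409×0.49961358 = 0.426875
  M+8: 0.717409×0.26409321 = 0.189463
Scale to base peak (0.426875) = 100: 1.30 : 17.09 : 71.49 : 100.00 : 44.38

1.30 : 17.09 : 71.49 : 100.00 : 44.38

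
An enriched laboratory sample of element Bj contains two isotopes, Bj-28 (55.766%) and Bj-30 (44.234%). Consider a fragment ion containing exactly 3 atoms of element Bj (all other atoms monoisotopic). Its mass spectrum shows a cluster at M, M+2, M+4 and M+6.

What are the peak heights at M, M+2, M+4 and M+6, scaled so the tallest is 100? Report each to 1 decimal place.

42.0 : 100.0 : 79.3 : 21.0

The 3 Bj atoms are independent, so intensities follow the terms of (0.55766 + 0.44234)^3.
P(M) = 0.55766^3 = 0.173424
P(M+2) = 3 × 0.55766^2 × 0.44234^1 = 0.412683
P(M+4) = 3 × 0.55766^1 × 0.44234^2 = 0.327343
P(M+6) = 0.44234^3 = 0.086550
The M+2 peak is largest (0.412683); scaling to 100 gives 42.0 : 100.0 : 79.3 : 21.0.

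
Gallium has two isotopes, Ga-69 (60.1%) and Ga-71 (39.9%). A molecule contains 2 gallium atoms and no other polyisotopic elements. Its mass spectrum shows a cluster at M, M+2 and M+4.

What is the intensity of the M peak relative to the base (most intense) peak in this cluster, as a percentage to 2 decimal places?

75.31%

Binomial terms of (0.601 + 0.399)^2: M 0.3612, M+2 0.4796, M+4 0.1592 → M+2 is the base peak.
P(M+2) = C(2,1) × 0.601^1 × 0.399^1 = 2 × 0.6010 × 0.3990 = 0.479598 (base)
P(M) = C(2,0) × 0.601^2 × 0.399^0 = 1 × 0.361201 × 1.0000 = 0.361201
Relative intensity = 0.361201 / 0.479598 × 100 = 75.31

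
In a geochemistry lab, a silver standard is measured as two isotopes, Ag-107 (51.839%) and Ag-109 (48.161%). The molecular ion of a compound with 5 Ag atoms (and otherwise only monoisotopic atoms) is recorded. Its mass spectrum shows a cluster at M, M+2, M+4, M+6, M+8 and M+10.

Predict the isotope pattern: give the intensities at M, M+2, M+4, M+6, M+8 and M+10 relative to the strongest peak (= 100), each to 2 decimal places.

The 5 Ag atoms are independent, so intensities follow the terms of (0.51839 + 0.48161)^5.
P(M) = 0.51839^5 = 0.037435
P(M+2) = 5 × 0.51839^4 × 0.48161^1 = 0.173897
P(M+4) = 10 × 0.51839^3 × 0.48161^2 = 0.323118
P(M+6) = 10 × 0.51839^2 × 0.48161^3 = 0.300192
P(M+8) = 5 × 0.51839^1 × 0.48161^4 = 0.139447
P(M+10) = 0.48161^5 = 0.025911
The M+4 peak is largest (0.323118); scaling to 100 gives 11.59 : 53.82 : 100.00 : 92.90 : 43.16 : 8.02.

11.59 : 53.82 : 100.00 : 92.90 : 43.16 : 8.02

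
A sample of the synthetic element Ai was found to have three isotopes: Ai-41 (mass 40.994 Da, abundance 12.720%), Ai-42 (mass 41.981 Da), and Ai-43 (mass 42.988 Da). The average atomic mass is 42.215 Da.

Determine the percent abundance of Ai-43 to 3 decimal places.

35.705%

The remaining 87.280% is split between Ai-42 (fraction x) and Ai-43 (fraction 0.87280 − x).
Substituting: 41.981x + 42.988(0.87280 − x) = 37.0005632
(41.981 − 42.988)x = -0.5193632  ⇒  x = 0.51575, y = 0.35705
Ai-42: 51.575%, Ai-43: 35.705%.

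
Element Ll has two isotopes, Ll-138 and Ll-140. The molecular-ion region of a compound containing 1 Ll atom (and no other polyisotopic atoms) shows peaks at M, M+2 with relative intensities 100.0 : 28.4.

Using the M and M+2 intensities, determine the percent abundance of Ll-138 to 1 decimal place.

77.9%

If p is the fraction of Ll that is Ll-138, then I(M+2)/I(M) = [C(1,1)·p^0·(1−p)] / p^1 = 1·(1−p)/p = 28.4/100.0 = 0.2840
(1−p)/p = 0.2840/1 = 0.2840  ⇒  p = 1/(1 + 0.2840) = 0.7788
Ll-138: 77.9%, Ll-140: 22.1%.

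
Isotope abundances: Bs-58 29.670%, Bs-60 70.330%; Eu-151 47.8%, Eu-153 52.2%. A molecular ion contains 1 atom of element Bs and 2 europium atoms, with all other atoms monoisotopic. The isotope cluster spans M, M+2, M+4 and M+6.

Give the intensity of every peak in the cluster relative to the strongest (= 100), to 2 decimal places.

15.70 : 71.50 : 100.00 : 44.38

Element Bs pattern (n=1): 0.2967 : 0.7033
Europium pattern (n=2): 0.228484 : 0.499032 : 0.272484
Convolve the two distributions (both contribute in 2-u steps):
  M: 0.2967×0.228484 = 0.067791
  M+2: 0.2967×0.499032 + 0.7033×0.228484 = 0.308756
  M+4: 0.2967×0.272484 + 0.7033×0.499032 = 0.431815
  M+6: 0.7033×0.272484 = 0.191638
Scale to base peak (0.431815) = 100: 15.70 : 71.50 : 100.00 : 44.38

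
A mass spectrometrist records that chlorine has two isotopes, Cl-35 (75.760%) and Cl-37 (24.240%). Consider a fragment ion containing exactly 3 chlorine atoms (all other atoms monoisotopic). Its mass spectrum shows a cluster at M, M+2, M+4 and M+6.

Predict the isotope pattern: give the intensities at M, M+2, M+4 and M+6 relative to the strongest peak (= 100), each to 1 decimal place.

Expanding (0.75760 + 0.24240)^3:
P(M) = 0.75760^3 = 0.434830
P(M+2) = 3 × 0.75760^2 × 0.24240^1 = 0.417382
P(M+4) = 3 × 0.75760^1 × 0.24240^2 = 0.133545
P(M+6) = 0.24240^3 = 0.014243
The M peak is largest (0.434830); scaling to 100 gives 100.0 : 96.0 : 30.7 : 3.3.

100.0 : 96.0 : 30.7 : 3.3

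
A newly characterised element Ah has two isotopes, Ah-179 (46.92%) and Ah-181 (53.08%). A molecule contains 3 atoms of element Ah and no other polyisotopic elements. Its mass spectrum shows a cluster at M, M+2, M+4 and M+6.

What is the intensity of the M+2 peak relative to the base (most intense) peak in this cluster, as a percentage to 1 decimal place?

88.4%

(0.4692 + 0.5308)^3 gives M 0.1033, M+2 0.3506, M+4 0.3966, M+6 0.1496; the largest is M+4.
P(M+4) = C(3,2) × 0.4692^1 × 0.5308^2 = 3 × 0.4692 × 0.28174864 = 0.396589 (base)
P(M+2) = C(3,1) × 0.4692^2 × 0.5308^1 = 3 × 0.22014864 × 0.5308 = 0.350565
Relative intensity = 0.350565 / 0.396589 × 100 = 88.4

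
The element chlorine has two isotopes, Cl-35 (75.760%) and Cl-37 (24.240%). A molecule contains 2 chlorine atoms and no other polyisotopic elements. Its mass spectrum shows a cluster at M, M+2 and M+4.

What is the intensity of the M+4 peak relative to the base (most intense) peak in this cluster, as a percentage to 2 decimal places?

10.24%

(0.75760 + 0.24240)^2 gives M 0.5740, M+2 0.3673, M+4 0.0588; the largest is M.
P(M) = C(2,0) × 0.75760^2 × 0.24240^0 = 1 × 0.57395776 × 1.0000 = 0.573958 (base)
P(M+4) = C(2,2) × 0.75760^0 × 0.24240^2 = 1 × 1.0000 × 0.05875776 = 0.058758
Relative intensity = 0.058758 / 0.573958 × 100 = 10.24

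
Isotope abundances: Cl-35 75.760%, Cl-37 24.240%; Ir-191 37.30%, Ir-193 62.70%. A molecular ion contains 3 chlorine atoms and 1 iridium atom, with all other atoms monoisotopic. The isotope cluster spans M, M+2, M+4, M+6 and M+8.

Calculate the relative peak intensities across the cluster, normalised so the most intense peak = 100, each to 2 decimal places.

Chlorine pattern (n=3): 0.4348304 : 0.41738208 : 0.13354464 : 0.01424288
Iridium pattern (n=1): 0.3730 : 0.6270
Convolve the two distributions (both contribute in 2-u steps):
  M: 0.4348304×0.3730 = 0.162192
  M+2: 0.4348304×0.6270 + 0.41738208×0.3730 = 0.428322
  M+4: 0.41738208×0.6270 + 0.13354464×0.3730 = 0.311511
  M+6: 0.13354464×0.6270 + 0.01424288×0.3730 = 0.089045
  M+8: 0.01424288×0.6270 = 0.008930
Scale to base peak (0.428322) = 100: 37.87 : 100.00 : 72.73 : 20.79 : 2.08

37.87 : 100.00 : 72.73 : 20.79 : 2.08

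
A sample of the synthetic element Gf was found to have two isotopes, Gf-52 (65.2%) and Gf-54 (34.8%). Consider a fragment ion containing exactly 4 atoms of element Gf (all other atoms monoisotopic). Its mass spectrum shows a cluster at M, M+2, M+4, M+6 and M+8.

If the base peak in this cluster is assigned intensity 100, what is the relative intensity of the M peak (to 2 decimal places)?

Binomial terms of (0.652 + 0.348)^4: M 0.1807, M+2 0.3858, M+4 0.3089, M+6 0.1099, M+8 0.0147 → M+2 is the base peak.
P(M+2) = C(4,1) × 0.652^3 × 0.348^1 = 4 × 0.27716781 × 0.3480 = 0.385818 (base)
P(M) = C(4,0) × 0.652^4 × 0.348^0 = 1 × 0.18071341 × 1.0000 = 0.180713
Relative intensity = 0.180713 / 0.385818 × 100 = 46.84

46.84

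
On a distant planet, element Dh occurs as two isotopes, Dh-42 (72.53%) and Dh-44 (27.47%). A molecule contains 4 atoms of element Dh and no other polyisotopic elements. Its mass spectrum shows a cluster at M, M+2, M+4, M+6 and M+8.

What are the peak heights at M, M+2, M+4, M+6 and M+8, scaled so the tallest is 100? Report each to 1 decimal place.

Each Dh atom is independently Dh-42 (p = 0.7253) or Dh-44 (q = 0.2747); the cluster is the binomial expansion (p + q)^4.
P(M) = 0.7253^4 = 0.276739
P(M+2) = 4 × 0.7253^3 × 0.2747^1 = 0.419249
P(M+4) = 6 × 0.7253^2 × 0.2747^2 = 0.238179
P(M+6) = 4 × 0.7253^1 × 0.2747^3 = 0.060139
P(M+8) = 0.2747^4 = 0.005694
The M+2 peak is largest (0.419249); scaling to 100 gives 66.0 : 100.0 : 56.8 : 14.3 : 1.4.

66.0 : 100.0 : 56.8 : 14.3 : 1.4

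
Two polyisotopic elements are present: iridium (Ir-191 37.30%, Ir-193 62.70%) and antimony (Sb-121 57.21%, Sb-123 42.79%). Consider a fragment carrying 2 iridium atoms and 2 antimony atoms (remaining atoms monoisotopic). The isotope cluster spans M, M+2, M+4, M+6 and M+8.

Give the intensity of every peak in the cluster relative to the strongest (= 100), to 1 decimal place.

Iridium pattern (n=2): 0.139129 : 0.467742 : 0.393129
Antimony pattern (n=2): 0.32729841 : 0.48960318 : 0.18309841
Convolve the two distributions (both contribute in 2-u steps):
  M: 0.139129×0.32729841 = 0.045537
  M+2: 0.139129×0.48960318 + 0.467742×0.32729841 = 0.221209
  M+4: 0.139129×0.18309841 + 0.467742×0.48960318 + 0.393129×0.32729841 = 0.383153
  M+6: 0.467742×0.18309841 + 0.393129×0.48960318 = 0.278120
  M+8: 0.393129×0.18309841 = 0.071981
Scale to base peak (0.383153) = 100: 11.9 : 57.7 : 100.0 : 72.6 : 18.8

11.9 : 57.7 : 100.0 : 72.6 : 18.8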